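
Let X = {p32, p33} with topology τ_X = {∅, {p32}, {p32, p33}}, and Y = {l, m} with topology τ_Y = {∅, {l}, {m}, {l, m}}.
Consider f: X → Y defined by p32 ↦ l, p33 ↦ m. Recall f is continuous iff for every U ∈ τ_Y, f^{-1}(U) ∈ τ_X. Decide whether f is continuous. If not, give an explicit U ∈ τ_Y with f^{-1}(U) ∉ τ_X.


f is NOT continuous.

Compute f^{-1}(U) for each U ∈ τ_Y:
  U = ∅: f^{-1}(U) = ∅ ∈ τ_X ✓.
  U = {l}: f^{-1}(U) = {p32} ∈ τ_X ✓.
  U = {m}: f^{-1}(U) = {p33} ∉ τ_X ✗.
  U = {l, m}: f^{-1}(U) = {p32, p33} ∈ τ_X ✓.
Found U = {m} with f^{-1}(U) = {p33} not in τ_X. Therefore f is NOT continuous.


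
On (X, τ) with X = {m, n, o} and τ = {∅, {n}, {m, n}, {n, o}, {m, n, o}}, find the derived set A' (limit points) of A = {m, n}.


A' = {m, o}

For each x ∈ X, list the open sets U ∈ τ with x ∈ U, then check whether U ∩ (A ∖ {x}) ≠ ∅ for every such U.
  x = m: opens ∋ x are {m, n}, {m, n, o}; each meets A ∖ {m}, so x IS a limit point.
  x = n: open {n} ∋ x has {n} ∩ (A ∖ {n}) = ∅, so x is NOT a limit point.
  x = o: opens ∋ x are {n, o}, {m, n, o}; each meets A ∖ {o}, so x IS a limit point.
Collecting: A' = {m, o}.


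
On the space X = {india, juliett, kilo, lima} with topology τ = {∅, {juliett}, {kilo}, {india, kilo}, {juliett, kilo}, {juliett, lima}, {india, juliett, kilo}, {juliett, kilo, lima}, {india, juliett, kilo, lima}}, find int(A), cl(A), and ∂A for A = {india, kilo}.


int(A) = {india, kilo}, cl(A) = {india, kilo}, ∂A = ∅.

Closed sets in (X, τ) are complements of opens:
  closed(X, τ) = {∅, {india}, {lima}, {india, kilo}, {india, lima}, {juliett, lima}, {india, juliett, lima}, {india, kilo, lima}, {india, juliett, kilo, lima}}.
int(A) = ⋃ {U ∈ τ : U ⊆ A}. Opens contained in A: ∅, {kilo}, {india, kilo}.
Taking the union of these: int(A) = {india, kilo}.
cl(A) = ⋂ {C closed : A ⊆ C}. Closed sets containing A: {india, kilo}, {india, kilo, lima}, {india, juliett, kilo, lima}.
Intersecting these: cl(A) = {india, kilo}.
∂A = cl(A) ∖ int(A) = {india, kilo} ∖ {india, kilo} = ∅.


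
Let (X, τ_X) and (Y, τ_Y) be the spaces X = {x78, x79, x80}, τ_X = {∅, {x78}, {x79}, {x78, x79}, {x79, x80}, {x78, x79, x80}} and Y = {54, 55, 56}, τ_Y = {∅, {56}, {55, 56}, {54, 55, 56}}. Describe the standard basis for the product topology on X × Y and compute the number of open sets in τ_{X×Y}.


Basis B = {∅ × ∅, {x78} × {56}, {x79} × {56}, {x78} × {55, 56}, {x78, x79} × {56}, {x79} × {55, 56}, {x79, x80} × {56}, {x78} × {54, 55, 56}, {x78, x79, x80} × {56}, {x79} × {54, 55, 56}, {x78, x79} × {55, 56}, {x79, x80} × {55, 56}, {x78, x79} × {54, 55, 56}, {x78, x79, x80} × {55, 56}, {x79, x80} × {54, 55, 56}, {x78, x79, x80} × {54, 55, 56}}; |τ_{X×Y}| = 40.

Enumerate products U × V with U ∈ τ_X, V ∈ τ_Y (deduplicated):
  ∅ × ∅ = {} (∅)
  {x78} × {56} = {(x78,56)}
  {x79} × {56} = {(x79,56)}
  {x78} × {55, 56} = {(x78,55), (x78,56)}
  {x78, x79} × {56} = {(x78,56), (x79,56)}
  {x79} × {55, 56} = {(x79,55), (x79,56)}
  {x79, x80} × {56} = {(x79,56), (x80,56)}
  {x78} × {54, 55, 56} = {(x78,54), (x78,55), (x78,56)}
  {x78, x79, x80} × {56} = {(x78,56), (x79,56), (x80,56)}
  {x79} × {54, 55, 56} = {(x79,54), (x79,55), (x79,56)}
  {x78, x79} × {55, 56} = {(x78,55), (x78,56), (x79,55), (x79,56)}
  {x79, x80} × {55, 56} = {(x79,55), (x79,56), (x80,55), (x80,56)}
  {x78, x79} × {54, 55, 56} = {(x78,54), (x78,55), (x78,56), (x79,54), (x79,55), (x79,56)}
  {x78, x79, x80} × {55, 56} = {(x78,55), (x78,56), (x79,55), (x79,56), (x80,55), (x80,56)}
  {x79, x80} × {54, 55, 56} = {(x79,54), (x79,55), (x79,56), (x80,54), (x80,55), (x80,56)}
  {x78, x79, x80} × {54, 55, 56} = {(x78,54), (x78,55), (x78,56), (x79,54), (x79,55), (x79,56), (x80,54), (x80,55), (x80,56)}
These 16 distinct sets form the basis B.
Close under arbitrary unions to get τ_{X×Y}; counting gives |τ_{X×Y}| = 40.


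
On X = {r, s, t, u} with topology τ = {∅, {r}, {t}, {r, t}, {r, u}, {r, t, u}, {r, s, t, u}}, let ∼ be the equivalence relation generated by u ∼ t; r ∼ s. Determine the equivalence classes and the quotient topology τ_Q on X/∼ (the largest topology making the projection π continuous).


X/∼ = {[r=s], [t=u]}; |τ_Q| = 2.

Equivalence classes: [r=s], [t=u].
Quotient map π: X → X/∼ sends r ↦ [r=s], s ↦ [r=s], t ↦ [t=u], u ↦ [t=u].
For each subset V ⊆ X/∼, compute π^{-1}(V) ⊆ X and check whether π^{-1}(V) ∈ τ. V is open in τ_Q iff π^{-1}(V) ∈ τ.
  V = {}: π^{-1}(V) = ∅ ∈ τ ✓.
  V = {[r=s]}: π^{-1}(V) = {r, s} ∉ τ ✗.
  V = {[t=u]}: π^{-1}(V) = {t, u} ∉ τ ✗.
  V = {[r=s], [t=u]}: π^{-1}(V) = {r, s, t, u} ∈ τ ✓.
Open sets in the quotient: τ_Q = {{}, {[r=s], [t=u]}} (2 elements).


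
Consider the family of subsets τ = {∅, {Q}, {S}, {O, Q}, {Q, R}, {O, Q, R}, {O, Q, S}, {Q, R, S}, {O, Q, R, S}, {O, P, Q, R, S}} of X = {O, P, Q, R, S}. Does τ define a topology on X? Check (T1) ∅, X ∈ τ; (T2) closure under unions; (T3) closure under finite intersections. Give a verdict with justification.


τ is NOT a topology on X.

Axiom (T1): ∅ ∈ τ? Yes; X ∈ τ? Yes.
Axiom (T2/T3): check pairwise unions and intersections of members of τ.
Counterexample for (T2): {Q} ∪ {S} = {Q, S} ∉ τ. Therefore τ is NOT a topology.


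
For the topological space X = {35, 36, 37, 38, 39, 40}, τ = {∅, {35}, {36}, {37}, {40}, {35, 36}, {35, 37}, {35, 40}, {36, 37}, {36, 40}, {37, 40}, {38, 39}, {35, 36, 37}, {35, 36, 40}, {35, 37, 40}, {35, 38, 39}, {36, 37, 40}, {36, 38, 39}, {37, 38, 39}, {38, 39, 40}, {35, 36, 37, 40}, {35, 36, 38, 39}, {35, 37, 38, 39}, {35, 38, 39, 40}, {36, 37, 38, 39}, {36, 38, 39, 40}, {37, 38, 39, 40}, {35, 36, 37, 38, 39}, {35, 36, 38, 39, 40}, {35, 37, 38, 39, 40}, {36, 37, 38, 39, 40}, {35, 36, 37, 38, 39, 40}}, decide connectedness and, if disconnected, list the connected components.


(X, τ) is disconnected; components = [{35}, {36}, {37}, {40}, {38, 39}].

Find clopen sets (U ∈ τ with X ∖ U ∈ τ):
  U = ∅, X ∖ U = {35, 36, 37, 38, 39, 40} — both open, so U is clopen.
  U = {35}, X ∖ U = {36, 37, 38, 39, 40} — both open, so U is clopen.
  U = {36}, X ∖ U = {35, 37, 38, 39, 40} — both open, so U is clopen.
  U = {37}, X ∖ U = {35, 36, 38, 39, 40} — both open, so U is clopen.
  U = {40}, X ∖ U = {35, 36, 37, 38, 39} — both open, so U is clopen.
  U = {35, 36}, X ∖ U = {37, 38, 39, 40} — both open, so U is clopen.
  U = {35, 37}, X ∖ U = {36, 38, 39, 40} — both open, so U is clopen.
  U = {35, 40}, X ∖ U = {36, 37, 38, 39} — both open, so U is clopen.
  U = {36, 37}, X ∖ U = {35, 38, 39, 40} — both open, so U is clopen.
  U = {36, 40}, X ∖ U = {35, 37, 38, 39} — both open, so U is clopen.
  U = {37, 40}, X ∖ U = {35, 36, 38, 39} — both open, so U is clopen.
  U = {38, 39}, X ∖ U = {35, 36, 37, 40} — both open, so U is clopen.
  U = {35, 36, 37}, X ∖ U = {38, 39, 40} — both open, so U is clopen.
  U = {35, 36, 40}, X ∖ U = {37, 38, 39} — both open, so U is clopen.
  U = {35, 37, 40}, X ∖ U = {36, 38, 39} — both open, so U is clopen.
  U = {35, 38, 39}, X ∖ U = {36, 37, 40} — both open, so U is clopen.
  U = {36, 37, 40}, X ∖ U = {35, 38, 39} — both open, so U is clopen.
  U = {36, 38, 39}, X ∖ U = {35, 37, 40} — both open, so U is clopen.
  U = {37, 38, 39}, X ∖ U = {35, 36, 40} — both open, so U is clopen.
  U = {38, 39, 40}, X ∖ U = {35, 36, 37} — both open, so U is clopen.
  U = {35, 36, 37, 40}, X ∖ U = {38, 39} — both open, so U is clopen.
  U = {35, 36, 38, 39}, X ∖ U = {37, 40} — both open, so U is clopen.
  U = {35, 37, 38, 39}, X ∖ U = {36, 40} — both open, so U is clopen.
  U = {35, 38, 39, 40}, X ∖ U = {36, 37} — both open, so U is clopen.
  U = {36, 37, 38, 39}, X ∖ U = {35, 40} — both open, so U is clopen.
  U = {36, 38, 39, 40}, X ∖ U = {35, 37} — both open, so U is clopen.
  U = {37, 38, 39, 40}, X ∖ U = {35, 36} — both open, so U is clopen.
  U = {35, 36, 37, 38, 39}, X ∖ U = {40} — both open, so U is clopen.
  U = {35, 36, 38, 39, 40}, X ∖ U = {37} — both open, so U is clopen.
  U = {35, 37, 38, 39, 40}, X ∖ U = {36} — both open, so U is clopen.
  U = {36, 37, 38, 39, 40}, X ∖ U = {35} — both open, so U is clopen.
  U = {35, 36, 37, 38, 39, 40}, X ∖ U = ∅ — both open, so U is clopen.
Nontrivial clopen(s) exist: e.g. {40}. So (X, τ) is disconnected.
Compute connected components by grouping points that agree on all clopens:
  component: {35}
  component: {36}
  component: {37}
  component: {40}
  component: {38, 39}


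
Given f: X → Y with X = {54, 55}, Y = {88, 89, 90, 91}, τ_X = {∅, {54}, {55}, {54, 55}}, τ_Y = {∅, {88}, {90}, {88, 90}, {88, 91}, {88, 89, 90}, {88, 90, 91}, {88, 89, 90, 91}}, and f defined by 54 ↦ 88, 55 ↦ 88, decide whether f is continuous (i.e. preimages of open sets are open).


f IS continuous.

Compute f^{-1}(U) for each U ∈ τ_Y:
  U = ∅: f^{-1}(U) = ∅ ∈ τ_X ✓.
  U = {88}: f^{-1}(U) = {54, 55} ∈ τ_X ✓.
  U = {90}: f^{-1}(U) = ∅ ∈ τ_X ✓.
  U = {88, 90}: f^{-1}(U) = {54, 55} ∈ τ_X ✓.
  U = {88, 91}: f^{-1}(U) = {54, 55} ∈ τ_X ✓.
  U = {88, 89, 90}: f^{-1}(U) = {54, 55} ∈ τ_X ✓.
  U = {88, 90, 91}: f^{-1}(U) = {54, 55} ∈ τ_X ✓.
  U = {88, 89, 90, 91}: f^{-1}(U) = {54, 55} ∈ τ_X ✓.
Every preimage lies in τ_X, so f IS continuous.


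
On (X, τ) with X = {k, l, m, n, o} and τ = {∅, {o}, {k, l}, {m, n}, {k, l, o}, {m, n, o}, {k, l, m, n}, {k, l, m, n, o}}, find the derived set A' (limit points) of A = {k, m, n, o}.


A' = {l, m, n}

For each x ∈ X, list the open sets U ∈ τ with x ∈ U, then check whether U ∩ (A ∖ {x}) ≠ ∅ for every such U.
  x = k: open {k, l} ∋ x has {k, l} ∩ (A ∖ {k}) = ∅, so x is NOT a limit point.
  x = l: opens ∋ x are {k, l}, {k, l, o}, {k, l, m, n}, {k, l, m, n, o}; each meets A ∖ {l}, so x IS a limit point.
  x = m: opens ∋ x are {m, n}, {m, n, o}, {k, l, m, n}, {k, l, m, n, o}; each meets A ∖ {m}, so x IS a limit point.
  x = n: opens ∋ x are {m, n}, {m, n, o}, {k, l, m, n}, {k, l, m, n, o}; each meets A ∖ {n}, so x IS a limit point.
  x = o: open {o} ∋ x has {o} ∩ (A ∖ {o}) = ∅, so x is NOT a limit point.
Collecting: A' = {l, m, n}.


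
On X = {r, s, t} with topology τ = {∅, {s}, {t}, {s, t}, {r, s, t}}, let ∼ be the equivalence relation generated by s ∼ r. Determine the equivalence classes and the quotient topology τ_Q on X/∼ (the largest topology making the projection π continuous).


X/∼ = {[r=s], [t]}; |τ_Q| = 3.

Equivalence classes: [r=s], [t].
Quotient map π: X → X/∼ sends r ↦ [r=s], s ↦ [r=s], t ↦ [t].
For each subset V ⊆ X/∼, compute π^{-1}(V) ⊆ X and check whether π^{-1}(V) ∈ τ. V is open in τ_Q iff π^{-1}(V) ∈ τ.
  V = {}: π^{-1}(V) = ∅ ∈ τ ✓.
  V = {[r=s]}: π^{-1}(V) = {r, s} ∉ τ ✗.
  V = {[t]}: π^{-1}(V) = {t} ∈ τ ✓.
  V = {[r=s], [t]}: π^{-1}(V) = {r, s, t} ∈ τ ✓.
Open sets in the quotient: τ_Q = {{}, {[t]}, {[r=s], [t]}} (3 elements).


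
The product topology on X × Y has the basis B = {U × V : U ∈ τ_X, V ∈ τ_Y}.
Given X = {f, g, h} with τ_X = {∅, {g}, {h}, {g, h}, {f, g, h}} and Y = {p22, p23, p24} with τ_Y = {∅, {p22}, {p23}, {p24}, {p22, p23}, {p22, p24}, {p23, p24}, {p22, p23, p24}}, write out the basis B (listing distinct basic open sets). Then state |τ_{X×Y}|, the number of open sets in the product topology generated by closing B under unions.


Basis B = {∅ × ∅, {g} × {p22}, {g} × {p23}, {g} × {p24}, {h} × {p22}, {h} × {p23}, {h} × {p24}, {g} × {p22, p23}, {g} × {p22, p24}, {g, h} × {p22}, {g} × {p23, p24}, {g, h} × {p23}, {g, h} × {p24}, {h} × {p22, p23}, {h} × {p22, p24}, {h} × {p23, p24}, {f, g, h} × {p22}, {f, g, h} × {p23}, {f, g, h} × {p24}, {g} × {p22, p23, p24}, {h} × {p22, p23, p24}, {g, h} × {p22, p23}, {g, h} × {p22, p24}, {g, h} × {p23, p24}, {f, g, h} × {p22, p23}, {f, g, h} × {p22, p24}, {f, g, h} × {p23, p24}, {g, h} × {p22, p23, p24}, {f, g, h} × {p22, p23, p24}}; |τ_{X×Y}| = 125.

Enumerate products U × V with U ∈ τ_X, V ∈ τ_Y (deduplicated):
  ∅ × ∅ = {} (∅)
  {g} × {p22} = {(g,p22)}
  {g} × {p23} = {(g,p23)}
  {g} × {p24} = {(g,p24)}
  {h} × {p22} = {(h,p22)}
  {h} × {p23} = {(h,p23)}
  {h} × {p24} = {(h,p24)}
  {g} × {p22, p23} = {(g,p22), (g,p23)}
  {g} × {p22, p24} = {(g,p22), (g,p24)}
  {g, h} × {p22} = {(g,p22), (h,p22)}
  {g} × {p23, p24} = {(g,p23), (g,p24)}
  {g, h} × {p23} = {(g,p23), (h,p23)}
  {g, h} × {p24} = {(g,p24), (h,p24)}
  {h} × {p22, p23} = {(h,p22), (h,p23)}
  {h} × {p22, p24} = {(h,p22), (h,p24)}
  {h} × {p23, p24} = {(h,p23), (h,p24)}
  {f, g, h} × {p22} = {(f,p22), (g,p22), (h,p22)}
  {f, g, h} × {p23} = {(f,p23), (g,p23), (h,p23)}
  {f, g, h} × {p24} = {(f,p24), (g,p24), (h,p24)}
  {g} × {p22, p23, p24} = {(g,p22), (g,p23), (g,p24)}
  {h} × {p22, p23, p24} = {(h,p22), (h,p23), (h,p24)}
  {g, h} × {p22, p23} = {(g,p22), (g,p23), (h,p22), (h,p23)}
  {g, h} × {p22, p24} = {(g,p22), (g,p24), (h,p22), (h,p24)}
  {g, h} × {p23, p24} = {(g,p23), (g,p24), (h,p23), (h,p24)}
  {f, g, h} × {p22, p23} = {(f,p22), (f,p23), (g,p22), (g,p23), (h,p22), (h,p23)}
  {f, g, h} × {p22, p24} = {(f,p22), (f,p24), (g,p22), (g,p24), (h,p22), (h,p24)}
  {f, g, h} × {p23, p24} = {(f,p23), (f,p24), (g,p23), (g,p24), (h,p23), (h,p24)}
  {g, h} × {p22, p23, p24} = {(g,p22), (g,p23), (g,p24), (h,p22), (h,p23), (h,p24)}
  {f, g, h} × {p22, p23, p24} = {(f,p22), (f,p23), (f,p24), (g,p22), (g,p23), (g,p24), (h,p22), (h,p23), (h,p24)}
These 29 distinct sets form the basis B.
Close under arbitrary unions to get τ_{X×Y}; counting gives |τ_{X×Y}| = 125.


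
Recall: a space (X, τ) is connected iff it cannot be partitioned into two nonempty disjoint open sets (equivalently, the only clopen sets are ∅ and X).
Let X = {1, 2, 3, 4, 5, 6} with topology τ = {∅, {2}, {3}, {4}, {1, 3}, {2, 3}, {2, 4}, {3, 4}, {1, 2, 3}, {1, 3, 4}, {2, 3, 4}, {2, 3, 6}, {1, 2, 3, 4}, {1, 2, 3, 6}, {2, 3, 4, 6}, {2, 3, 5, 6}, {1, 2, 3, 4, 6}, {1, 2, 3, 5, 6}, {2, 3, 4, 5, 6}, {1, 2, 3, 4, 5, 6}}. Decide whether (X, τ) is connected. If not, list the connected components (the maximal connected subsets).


(X, τ) is disconnected; components = [{4}, {1, 2, 3, 5, 6}].

Find clopen sets (U ∈ τ with X ∖ U ∈ τ):
  U = ∅, X ∖ U = {1, 2, 3, 4, 5, 6} — both open, so U is clopen.
  U = {4}, X ∖ U = {1, 2, 3, 5, 6} — both open, so U is clopen.
  U = {1, 2, 3, 5, 6}, X ∖ U = {4} — both open, so U is clopen.
  U = {1, 2, 3, 4, 5, 6}, X ∖ U = ∅ — both open, so U is clopen.
Nontrivial clopen(s) exist: e.g. {1, 2, 3, 5, 6}. So (X, τ) is disconnected.
Compute connected components by grouping points that agree on all clopens:
  component: {4}
  component: {1, 2, 3, 5, 6}


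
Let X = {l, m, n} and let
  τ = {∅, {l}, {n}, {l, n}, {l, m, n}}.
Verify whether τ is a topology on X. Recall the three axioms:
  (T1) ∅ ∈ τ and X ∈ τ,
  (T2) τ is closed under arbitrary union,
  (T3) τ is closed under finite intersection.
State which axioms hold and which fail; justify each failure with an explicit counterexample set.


τ IS a topology on X.

Axiom (T1): ∅ ∈ τ? Yes; X ∈ τ? Yes.
Axiom (T2/T3): check pairwise unions and intersections of members of τ.
All pairwise intersections and unions checked — each lies in τ. Therefore τ satisfies (T1), (T2), (T3): it IS a topology on X.


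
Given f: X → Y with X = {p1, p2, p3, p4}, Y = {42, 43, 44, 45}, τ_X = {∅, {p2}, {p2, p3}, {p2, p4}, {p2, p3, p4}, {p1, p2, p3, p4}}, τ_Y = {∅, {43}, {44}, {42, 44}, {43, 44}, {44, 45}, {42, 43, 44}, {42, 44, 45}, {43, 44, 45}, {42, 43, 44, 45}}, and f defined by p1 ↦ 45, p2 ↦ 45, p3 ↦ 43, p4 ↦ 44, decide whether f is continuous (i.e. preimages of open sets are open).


f is NOT continuous.

Compute f^{-1}(U) for each U ∈ τ_Y:
  U = ∅: f^{-1}(U) = ∅ ∈ τ_X ✓.
  U = {43}: f^{-1}(U) = {p3} ∉ τ_X ✗.
  U = {44}: f^{-1}(U) = {p4} ∉ τ_X ✗.
  U = {42, 44}: f^{-1}(U) = {p4} ∉ τ_X ✗.
  U = {43, 44}: f^{-1}(U) = {p3, p4} ∉ τ_X ✗.
  U = {44, 45}: f^{-1}(U) = {p1, p2, p4} ∉ τ_X ✗.
  U = {42, 43, 44}: f^{-1}(U) = {p3, p4} ∉ τ_X ✗.
  U = {42, 44, 45}: f^{-1}(U) = {p1, p2, p4} ∉ τ_X ✗.
  U = {43, 44, 45}: f^{-1}(U) = {p1, p2, p3, p4} ∈ τ_X ✓.
  U = {42, 43, 44, 45}: f^{-1}(U) = {p1, p2, p3, p4} ∈ τ_X ✓.
Found U = {43} with f^{-1}(U) = {p3} not in τ_X. Therefore f is NOT continuous.


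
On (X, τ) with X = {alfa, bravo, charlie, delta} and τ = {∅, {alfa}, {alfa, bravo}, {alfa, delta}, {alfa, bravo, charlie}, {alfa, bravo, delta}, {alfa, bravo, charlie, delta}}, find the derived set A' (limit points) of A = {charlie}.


A' = ∅

For each x ∈ X, list the open sets U ∈ τ with x ∈ U, then check whether U ∩ (A ∖ {x}) ≠ ∅ for every such U.
  x = alfa: open {alfa} ∋ x has {alfa} ∩ (A ∖ {alfa}) = ∅, so x is NOT a limit point.
  x = bravo: open {alfa, bravo} ∋ x has {alfa, bravo} ∩ (A ∖ {bravo}) = ∅, so x is NOT a limit point.
  x = charlie: open {alfa, bravo, charlie} ∋ x has {alfa, bravo, charlie} ∩ (A ∖ {charlie}) = ∅, so x is NOT a limit point.
  x = delta: open {alfa, delta} ∋ x has {alfa, delta} ∩ (A ∖ {delta}) = ∅, so x is NOT a limit point.
Collecting: A' = ∅.


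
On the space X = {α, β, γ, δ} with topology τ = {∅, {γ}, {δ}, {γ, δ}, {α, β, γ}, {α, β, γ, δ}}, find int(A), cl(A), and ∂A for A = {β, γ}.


int(A) = {γ}, cl(A) = {α, β, γ}, ∂A = {α, β}.

Closed sets in (X, τ) are complements of opens:
  closed(X, τ) = {∅, {δ}, {α, β}, {α, β, γ}, {α, β, δ}, {α, β, γ, δ}}.
int(A) = ⋃ {U ∈ τ : U ⊆ A}. Opens contained in A: ∅, {γ}.
Taking the union of these: int(A) = {γ}.
cl(A) = ⋂ {C closed : A ⊆ C}. Closed sets containing A: {α, β, γ}, {α, β, γ, δ}.
Intersecting these: cl(A) = {α, β, γ}.
∂A = cl(A) ∖ int(A) = {α, β, γ} ∖ {γ} = {α, β}.


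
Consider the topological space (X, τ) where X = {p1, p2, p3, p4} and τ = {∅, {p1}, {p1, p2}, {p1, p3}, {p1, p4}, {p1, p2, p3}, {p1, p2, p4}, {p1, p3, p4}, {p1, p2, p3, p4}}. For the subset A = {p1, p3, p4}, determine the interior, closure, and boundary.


int(A) = {p1, p3, p4}, cl(A) = {p1, p2, p3, p4}, ∂A = {p2}.

Closed sets in (X, τ) are complements of opens:
  closed(X, τ) = {∅, {p2}, {p3}, {p4}, {p2, p3}, {p2, p4}, {p3, p4}, {p2, p3, p4}, {p1, p2, p3, p4}}.
int(A) = ⋃ {U ∈ τ : U ⊆ A}. Opens contained in A: ∅, {p1}, {p1, p3}, {p1, p4}, {p1, p3, p4}.
Taking the union of these: int(A) = {p1, p3, p4}.
cl(A) = ⋂ {C closed : A ⊆ C}. Closed sets containing A: {p1, p2, p3, p4}.
Intersecting these: cl(A) = {p1, p2, p3, p4}.
∂A = cl(A) ∖ int(A) = {p1, p2, p3, p4} ∖ {p1, p3, p4} = {p2}.


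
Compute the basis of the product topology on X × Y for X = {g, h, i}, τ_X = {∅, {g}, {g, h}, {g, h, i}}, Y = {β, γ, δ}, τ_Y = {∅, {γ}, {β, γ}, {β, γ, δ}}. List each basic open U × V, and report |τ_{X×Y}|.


Basis B = {∅ × ∅, {g} × {γ}, {g} × {β, γ}, {g, h} × {γ}, {g} × {β, γ, δ}, {g, h, i} × {γ}, {g, h} × {β, γ}, {g, h} × {β, γ, δ}, {g, h, i} × {β, γ}, {g, h, i} × {β, γ, δ}}; |τ_{X×Y}| = 20.

Enumerate products U × V with U ∈ τ_X, V ∈ τ_Y (deduplicated):
  ∅ × ∅ = {} (∅)
  {g} × {γ} = {(g,γ)}
  {g} × {β, γ} = {(g,β), (g,γ)}
  {g, h} × {γ} = {(g,γ), (h,γ)}
  {g} × {β, γ, δ} = {(g,β), (g,γ), (g,δ)}
  {g, h, i} × {γ} = {(g,γ), (h,γ), (i,γ)}
  {g, h} × {β, γ} = {(g,β), (g,γ), (h,β), (h,γ)}
  {g, h} × {β, γ, δ} = {(g,β), (g,γ), (g,δ), (h,β), (h,γ), (h,δ)}
  {g, h, i} × {β, γ} = {(g,β), (g,γ), (h,β), (h,γ), (i,β), (i,γ)}
  {g, h, i} × {β, γ, δ} = {(g,β), (g,γ), (g,δ), (h,β), (h,γ), (h,δ), (i,β), (i,γ), (i,δ)}
These 10 distinct sets form the basis B.
Close under arbitrary unions to get τ_{X×Y}; counting gives |τ_{X×Y}| = 20.


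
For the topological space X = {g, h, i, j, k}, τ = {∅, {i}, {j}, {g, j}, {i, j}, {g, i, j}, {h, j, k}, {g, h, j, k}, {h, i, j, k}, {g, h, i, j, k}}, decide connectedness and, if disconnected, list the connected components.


(X, τ) is disconnected; components = [{i}, {g, h, j, k}].

Find clopen sets (U ∈ τ with X ∖ U ∈ τ):
  U = ∅, X ∖ U = {g, h, i, j, k} — both open, so U is clopen.
  U = {i}, X ∖ U = {g, h, j, k} — both open, so U is clopen.
  U = {g, h, j, k}, X ∖ U = {i} — both open, so U is clopen.
  U = {g, h, i, j, k}, X ∖ U = ∅ — both open, so U is clopen.
Nontrivial clopen(s) exist: e.g. {i}. So (X, τ) is disconnected.
Compute connected components by grouping points that agree on all clopens:
  component: {i}
  component: {g, h, j, k}


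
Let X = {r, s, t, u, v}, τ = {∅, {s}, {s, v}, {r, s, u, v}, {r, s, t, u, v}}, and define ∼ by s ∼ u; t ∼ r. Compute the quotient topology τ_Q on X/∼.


X/∼ = {[r=t], [s=u], [v]}; |τ_Q| = 2.

Equivalence classes: [r=t], [s=u], [v].
Quotient map π: X → X/∼ sends r ↦ [r=t], s ↦ [s=u], t ↦ [r=t], u ↦ [s=u], v ↦ [v].
For each subset V ⊆ X/∼, compute π^{-1}(V) ⊆ X and check whether π^{-1}(V) ∈ τ. V is open in τ_Q iff π^{-1}(V) ∈ τ.
  V = {}: π^{-1}(V) = ∅ ∈ τ ✓.
  V = {[r=t]}: π^{-1}(V) = {r, t} ∉ τ ✗.
  V = {[s=u]}: π^{-1}(V) = {s, u} ∉ τ ✗.
  V = {[r=t], [s=u]}: π^{-1}(V) = {r, s, t, u} ∉ τ ✗.
  V = {[v]}: π^{-1}(V) = {v} ∉ τ ✗.
  V = {[r=t], [v]}: π^{-1}(V) = {r, t, v} ∉ τ ✗.
  V = {[s=u], [v]}: π^{-1}(V) = {s, u, v} ∉ τ ✗.
  V = {[r=t], [s=u], [v]}: π^{-1}(V) = {r, s, t, u, v} ∈ τ ✓.
Open sets in the quotient: τ_Q = {{}, {[r=t], [s=u], [v]}} (2 elements).


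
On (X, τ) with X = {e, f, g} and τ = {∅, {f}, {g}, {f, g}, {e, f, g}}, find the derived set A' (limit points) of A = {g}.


A' = {e}

For each x ∈ X, list the open sets U ∈ τ with x ∈ U, then check whether U ∩ (A ∖ {x}) ≠ ∅ for every such U.
  x = e: opens ∋ x are {e, f, g}; each meets A ∖ {e}, so x IS a limit point.
  x = f: open {f} ∋ x has {f} ∩ (A ∖ {f}) = ∅, so x is NOT a limit point.
  x = g: open {g} ∋ x has {g} ∩ (A ∖ {g}) = ∅, so x is NOT a limit point.
Collecting: A' = {e}.


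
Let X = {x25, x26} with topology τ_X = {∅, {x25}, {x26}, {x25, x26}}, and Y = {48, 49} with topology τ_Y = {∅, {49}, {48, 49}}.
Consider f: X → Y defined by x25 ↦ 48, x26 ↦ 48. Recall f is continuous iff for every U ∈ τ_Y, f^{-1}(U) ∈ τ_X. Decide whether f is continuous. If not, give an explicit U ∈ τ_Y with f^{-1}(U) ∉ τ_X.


f IS continuous.

Compute f^{-1}(U) for each U ∈ τ_Y:
  U = ∅: f^{-1}(U) = ∅ ∈ τ_X ✓.
  U = {49}: f^{-1}(U) = ∅ ∈ τ_X ✓.
  U = {48, 49}: f^{-1}(U) = {x25, x26} ∈ τ_X ✓.
Every preimage lies in τ_X, so f IS continuous.


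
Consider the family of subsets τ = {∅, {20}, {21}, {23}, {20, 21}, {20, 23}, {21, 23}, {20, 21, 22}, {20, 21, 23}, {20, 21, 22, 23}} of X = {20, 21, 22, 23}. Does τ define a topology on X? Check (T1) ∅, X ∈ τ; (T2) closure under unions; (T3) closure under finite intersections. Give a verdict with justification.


τ IS a topology on X.

Axiom (T1): ∅ ∈ τ? Yes; X ∈ τ? Yes.
Axiom (T2/T3): check pairwise unions and intersections of members of τ.
All pairwise intersections and unions checked — each lies in τ. Therefore τ satisfies (T1), (T2), (T3): it IS a topology on X.


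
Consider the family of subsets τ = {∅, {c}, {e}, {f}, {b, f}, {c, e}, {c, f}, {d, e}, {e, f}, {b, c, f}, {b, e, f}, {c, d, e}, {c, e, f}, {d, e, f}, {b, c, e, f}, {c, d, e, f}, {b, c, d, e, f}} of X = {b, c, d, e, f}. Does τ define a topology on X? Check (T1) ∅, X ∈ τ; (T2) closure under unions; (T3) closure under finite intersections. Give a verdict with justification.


τ is NOT a topology on X.

Axiom (T1): ∅ ∈ τ? Yes; X ∈ τ? Yes.
Axiom (T2/T3): check pairwise unions and intersections of members of τ.
Counterexample for (T2): {b, f} ∪ {d, e} = {b, d, e, f} ∉ τ. Therefore τ is NOT a topology.


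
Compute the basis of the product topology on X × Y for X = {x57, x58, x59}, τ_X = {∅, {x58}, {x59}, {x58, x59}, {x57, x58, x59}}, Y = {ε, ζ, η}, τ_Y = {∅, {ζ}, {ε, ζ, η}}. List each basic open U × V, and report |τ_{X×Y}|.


Basis B = {∅ × ∅, {x58} × {ζ}, {x59} × {ζ}, {x58, x59} × {ζ}, {x57, x58, x59} × {ζ}, {x58} × {ε, ζ, η}, {x59} × {ε, ζ, η}, {x58, x59} × {ε, ζ, η}, {x57, x58, x59} × {ε, ζ, η}}; |τ_{X×Y}| = 14.

Enumerate products U × V with U ∈ τ_X, V ∈ τ_Y (deduplicated):
  ∅ × ∅ = {} (∅)
  {x58} × {ζ} = {(x58,ζ)}
  {x59} × {ζ} = {(x59,ζ)}
  {x58, x59} × {ζ} = {(x58,ζ), (x59,ζ)}
  {x57, x58, x59} × {ζ} = {(x57,ζ), (x58,ζ), (x59,ζ)}
  {x58} × {ε, ζ, η} = {(x58,ε), (x58,ζ), (x58,η)}
  {x59} × {ε, ζ, η} = {(x59,ε), (x59,ζ), (x59,η)}
  {x58, x59} × {ε, ζ, η} = {(x58,ε), (x58,ζ), (x58,η), (x59,ε), (x59,ζ), (x59,η)}
  {x57, x58, x59} × {ε, ζ, η} = {(x57,ε), (x57,ζ), (x57,η), (x58,ε), (x58,ζ), (x58,η), (x59,ε), (x59,ζ), (x59,η)}
These 9 distinct sets form the basis B.
Close under arbitrary unions to get τ_{X×Y}; counting gives |τ_{X×Y}| = 14.


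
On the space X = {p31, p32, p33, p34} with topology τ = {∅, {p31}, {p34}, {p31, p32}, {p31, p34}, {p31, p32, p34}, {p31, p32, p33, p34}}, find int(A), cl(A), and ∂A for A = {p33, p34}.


int(A) = {p34}, cl(A) = {p33, p34}, ∂A = {p33}.

Closed sets in (X, τ) are complements of opens:
  closed(X, τ) = {∅, {p33}, {p32, p33}, {p33, p34}, {p31, p32, p33}, {p32, p33, p34}, {p31, p32, p33, p34}}.
int(A) = ⋃ {U ∈ τ : U ⊆ A}. Opens contained in A: ∅, {p34}.
Taking the union of these: int(A) = {p34}.
cl(A) = ⋂ {C closed : A ⊆ C}. Closed sets containing A: {p33, p34}, {p32, p33, p34}, {p31, p32, p33, p34}.
Intersecting these: cl(A) = {p33, p34}.
∂A = cl(A) ∖ int(A) = {p33, p34} ∖ {p34} = {p33}.


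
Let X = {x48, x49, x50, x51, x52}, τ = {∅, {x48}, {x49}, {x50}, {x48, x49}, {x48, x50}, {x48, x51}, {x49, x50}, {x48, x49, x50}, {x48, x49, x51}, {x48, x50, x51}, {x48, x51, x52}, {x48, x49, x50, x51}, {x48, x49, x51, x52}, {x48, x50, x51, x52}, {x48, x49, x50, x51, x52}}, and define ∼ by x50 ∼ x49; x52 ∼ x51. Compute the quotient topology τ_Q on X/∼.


X/∼ = {[x48], [x49=x50], [x51=x52]}; |τ_Q| = 6.

Equivalence classes: [x48], [x49=x50], [x51=x52].
Quotient map π: X → X/∼ sends x48 ↦ [x48], x49 ↦ [x49=x50], x50 ↦ [x49=x50], x51 ↦ [x51=x52], x52 ↦ [x51=x52].
For each subset V ⊆ X/∼, compute π^{-1}(V) ⊆ X and check whether π^{-1}(V) ∈ τ. V is open in τ_Q iff π^{-1}(V) ∈ τ.
  V = {}: π^{-1}(V) = ∅ ∈ τ ✓.
  V = {[x48]}: π^{-1}(V) = {x48} ∈ τ ✓.
  V = {[x49=x50]}: π^{-1}(V) = {x49, x50} ∈ τ ✓.
  V = {[x48], [x49=x50]}: π^{-1}(V) = {x48, x49, x50} ∈ τ ✓.
  V = {[x51=x52]}: π^{-1}(V) = {x51, x52} ∉ τ ✗.
  V = {[x48], [x51=x52]}: π^{-1}(V) = {x48, x51, x52} ∈ τ ✓.
  V = {[x49=x50], [x51=x52]}: π^{-1}(V) = {x49, x50, x51, x52} ∉ τ ✗.
  V = {[x48], [x49=x50], [x51=x52]}: π^{-1}(V) = {x48, x49, x50, x51, x52} ∈ τ ✓.
Open sets in the quotient: τ_Q = {{}, {[x48]}, {[x49=x50]}, {[x48], [x49=x50]}, {[x48], [x51=x52]}, {[x48], [x49=x50], [x51=x52]}} (6 elements).


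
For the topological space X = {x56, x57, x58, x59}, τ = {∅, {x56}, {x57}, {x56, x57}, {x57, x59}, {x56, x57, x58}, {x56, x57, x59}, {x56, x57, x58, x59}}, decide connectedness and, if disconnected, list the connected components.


(X, τ) is connected.

Find clopen sets (U ∈ τ with X ∖ U ∈ τ):
  U = ∅, X ∖ U = {x56, x57, x58, x59} — both open, so U is clopen.
  U = {x56, x57, x58, x59}, X ∖ U = ∅ — both open, so U is clopen.
Only trivial clopens (∅ and X) exist, so (X, τ) is connected.
Compute connected components by grouping points that agree on all clopens:
  component: {x56, x57, x58, x59}


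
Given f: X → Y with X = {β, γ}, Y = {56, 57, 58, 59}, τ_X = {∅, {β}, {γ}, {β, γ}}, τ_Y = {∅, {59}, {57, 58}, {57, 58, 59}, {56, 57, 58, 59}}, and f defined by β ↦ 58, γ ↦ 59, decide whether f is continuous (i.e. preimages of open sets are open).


f IS continuous.

Compute f^{-1}(U) for each U ∈ τ_Y:
  U = ∅: f^{-1}(U) = ∅ ∈ τ_X ✓.
  U = {59}: f^{-1}(U) = {γ} ∈ τ_X ✓.
  U = {57, 58}: f^{-1}(U) = {β} ∈ τ_X ✓.
  U = {57, 58, 59}: f^{-1}(U) = {β, γ} ∈ τ_X ✓.
  U = {56, 57, 58, 59}: f^{-1}(U) = {β, γ} ∈ τ_X ✓.
Every preimage lies in τ_X, so f IS continuous.


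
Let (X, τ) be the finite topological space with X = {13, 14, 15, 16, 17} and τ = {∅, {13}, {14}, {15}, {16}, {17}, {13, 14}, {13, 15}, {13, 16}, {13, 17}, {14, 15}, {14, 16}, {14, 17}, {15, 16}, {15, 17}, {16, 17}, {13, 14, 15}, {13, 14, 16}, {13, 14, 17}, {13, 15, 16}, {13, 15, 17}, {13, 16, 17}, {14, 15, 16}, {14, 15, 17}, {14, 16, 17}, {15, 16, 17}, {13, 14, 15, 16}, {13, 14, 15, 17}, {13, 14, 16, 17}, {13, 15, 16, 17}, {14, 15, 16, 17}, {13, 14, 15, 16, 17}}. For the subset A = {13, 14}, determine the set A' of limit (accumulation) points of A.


A' = ∅

For each x ∈ X, list the open sets U ∈ τ with x ∈ U, then check whether U ∩ (A ∖ {x}) ≠ ∅ for every such U.
  x = 13: open {13} ∋ x has {13} ∩ (A ∖ {13}) = ∅, so x is NOT a limit point.
  x = 14: open {14} ∋ x has {14} ∩ (A ∖ {14}) = ∅, so x is NOT a limit point.
  x = 15: open {15} ∋ x has {15} ∩ (A ∖ {15}) = ∅, so x is NOT a limit point.
  x = 16: open {16} ∋ x has {16} ∩ (A ∖ {16}) = ∅, so x is NOT a limit point.
  x = 17: open {17} ∋ x has {17} ∩ (A ∖ {17}) = ∅, so x is NOT a limit point.
Collecting: A' = ∅.


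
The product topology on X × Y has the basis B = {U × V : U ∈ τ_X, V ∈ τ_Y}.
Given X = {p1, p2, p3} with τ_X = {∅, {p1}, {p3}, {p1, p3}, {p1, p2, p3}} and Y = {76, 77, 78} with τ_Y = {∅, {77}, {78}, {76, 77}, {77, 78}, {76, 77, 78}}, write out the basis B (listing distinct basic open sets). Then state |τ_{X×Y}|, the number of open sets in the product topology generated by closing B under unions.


Basis B = {∅ × ∅, {p1} × {77}, {p1} × {78}, {p3} × {77}, {p3} × {78}, {p1} × {76, 77}, {p1} × {77, 78}, {p1, p3} × {77}, {p1, p3} × {78}, {p3} × {76, 77}, {p3} × {77, 78}, {p1} × {76, 77, 78}, {p1, p2, p3} × {77}, {p1, p2, p3} × {78}, {p3} × {76, 77, 78}, {p1, p3} × {76, 77}, {p1, p3} × {77, 78}, {p1, p3} × {76, 77, 78}, {p1, p2, p3} × {76, 77}, {p1, p2, p3} × {77, 78}, {p1, p2, p3} × {76, 77, 78}}; |τ_{X×Y}| = 70.

Enumerate products U × V with U ∈ τ_X, V ∈ τ_Y (deduplicated):
  ∅ × ∅ = {} (∅)
  {p1} × {77} = {(p1,77)}
  {p1} × {78} = {(p1,78)}
  {p3} × {77} = {(p3,77)}
  {p3} × {78} = {(p3,78)}
  {p1} × {76, 77} = {(p1,76), (p1,77)}
  {p1} × {77, 78} = {(p1,77), (p1,78)}
  {p1, p3} × {77} = {(p1,77), (p3,77)}
  {p1, p3} × {78} = {(p1,78), (p3,78)}
  {p3} × {76, 77} = {(p3,76), (p3,77)}
  {p3} × {77, 78} = {(p3,77), (p3,78)}
  {p1} × {76, 77, 78} = {(p1,76), (p1,77), (p1,78)}
  {p1, p2, p3} × {77} = {(p1,77), (p2,77), (p3,77)}
  {p1, p2, p3} × {78} = {(p1,78), (p2,78), (p3,78)}
  {p3} × {76, 77, 78} = {(p3,76), (p3,77), (p3,78)}
  {p1, p3} × {76, 77} = {(p1,76), (p1,77), (p3,76), (p3,77)}
  {p1, p3} × {77, 78} = {(p1,77), (p1,78), (p3,77), (p3,78)}
  {p1, p3} × {76, 77, 78} = {(p1,76), (p1,77), (p1,78), (p3,76), (p3,77), (p3,78)}
  {p1, p2, p3} × {76, 77} = {(p1,76), (p1,77), (p2,76), (p2,77), (p3,76), (p3,77)}
  {p1, p2, p3} × {77, 78} = {(p1,77), (p1,78), (p2,77), (p2,78), (p3,77), (p3,78)}
  {p1, p2, p3} × {76, 77, 78} = {(p1,76), (p1,77), (p1,78), (p2,76), (p2,77), (p2,78), (p3,76), (p3,77), (p3,78)}
These 21 distinct sets form the basis B.
Close under arbitrary unions to get τ_{X×Y}; counting gives |τ_{X×Y}| = 70.


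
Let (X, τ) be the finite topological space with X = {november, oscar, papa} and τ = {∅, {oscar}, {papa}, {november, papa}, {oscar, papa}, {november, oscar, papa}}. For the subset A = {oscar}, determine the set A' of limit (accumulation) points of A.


A' = ∅

For each x ∈ X, list the open sets U ∈ τ with x ∈ U, then check whether U ∩ (A ∖ {x}) ≠ ∅ for every such U.
  x = november: open {november, papa} ∋ x has {november, papa} ∩ (A ∖ {november}) = ∅, so x is NOT a limit point.
  x = oscar: open {oscar} ∋ x has {oscar} ∩ (A ∖ {oscar}) = ∅, so x is NOT a limit point.
  x = papa: open {papa} ∋ x has {papa} ∩ (A ∖ {papa}) = ∅, so x is NOT a limit point.
Collecting: A' = ∅.


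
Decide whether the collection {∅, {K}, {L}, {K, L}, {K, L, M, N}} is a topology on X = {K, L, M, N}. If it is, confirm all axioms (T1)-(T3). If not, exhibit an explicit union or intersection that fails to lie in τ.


τ IS a topology on X.

Axiom (T1): ∅ ∈ τ? Yes; X ∈ τ? Yes.
Axiom (T2/T3): check pairwise unions and intersections of members of τ.
All pairwise intersections and unions checked — each lies in τ. Therefore τ satisfies (T1), (T2), (T3): it IS a topology on X.


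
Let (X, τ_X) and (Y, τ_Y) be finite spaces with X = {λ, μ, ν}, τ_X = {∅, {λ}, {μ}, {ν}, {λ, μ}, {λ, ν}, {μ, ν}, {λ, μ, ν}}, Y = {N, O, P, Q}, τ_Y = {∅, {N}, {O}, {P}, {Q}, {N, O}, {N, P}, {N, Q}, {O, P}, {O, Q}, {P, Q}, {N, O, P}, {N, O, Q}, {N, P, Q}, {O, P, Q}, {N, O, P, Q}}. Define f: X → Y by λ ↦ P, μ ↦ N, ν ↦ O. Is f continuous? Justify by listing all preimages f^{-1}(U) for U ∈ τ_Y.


f IS continuous.

Compute f^{-1}(U) for each U ∈ τ_Y:
  U = ∅: f^{-1}(U) = ∅ ∈ τ_X ✓.
  U = {N}: f^{-1}(U) = {μ} ∈ τ_X ✓.
  U = {O}: f^{-1}(U) = {ν} ∈ τ_X ✓.
  U = {P}: f^{-1}(U) = {λ} ∈ τ_X ✓.
  U = {Q}: f^{-1}(U) = ∅ ∈ τ_X ✓.
  U = {N, O}: f^{-1}(U) = {μ, ν} ∈ τ_X ✓.
  U = {N, P}: f^{-1}(U) = {λ, μ} ∈ τ_X ✓.
  U = {N, Q}: f^{-1}(U) = {μ} ∈ τ_X ✓.
  U = {O, P}: f^{-1}(U) = {λ, ν} ∈ τ_X ✓.
  U = {O, Q}: f^{-1}(U) = {ν} ∈ τ_X ✓.
  U = {P, Q}: f^{-1}(U) = {λ} ∈ τ_X ✓.
  U = {N, O, P}: f^{-1}(U) = {λ, μ, ν} ∈ τ_X ✓.
  U = {N, O, Q}: f^{-1}(U) = {μ, ν} ∈ τ_X ✓.
  U = {N, P, Q}: f^{-1}(U) = {λ, μ} ∈ τ_X ✓.
  U = {O, P, Q}: f^{-1}(U) = {λ, ν} ∈ τ_X ✓.
  U = {N, O, P, Q}: f^{-1}(U) = {λ, μ, ν} ∈ τ_X ✓.
Every preimage lies in τ_X, so f IS continuous.


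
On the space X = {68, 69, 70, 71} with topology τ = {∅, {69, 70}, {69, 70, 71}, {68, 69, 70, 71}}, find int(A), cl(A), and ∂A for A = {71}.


int(A) = ∅, cl(A) = {68, 71}, ∂A = {68, 71}.

Closed sets in (X, τ) are complements of opens:
  closed(X, τ) = {∅, {68}, {68, 71}, {68, 69, 70, 71}}.
int(A) = ⋃ {U ∈ τ : U ⊆ A}. Opens contained in A: ∅.
Taking the union of these: int(A) = ∅.
cl(A) = ⋂ {C closed : A ⊆ C}. Closed sets containing A: {68, 71}, {68, 69, 70, 71}.
Intersecting these: cl(A) = {68, 71}.
∂A = cl(A) ∖ int(A) = {68, 71} ∖ ∅ = {68, 71}.


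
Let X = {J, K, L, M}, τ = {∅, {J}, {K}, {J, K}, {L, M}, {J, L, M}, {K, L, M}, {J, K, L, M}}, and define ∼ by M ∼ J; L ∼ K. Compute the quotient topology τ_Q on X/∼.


X/∼ = {[J=M], [K=L]}; |τ_Q| = 2.

Equivalence classes: [J=M], [K=L].
Quotient map π: X → X/∼ sends J ↦ [J=M], K ↦ [K=L], L ↦ [K=L], M ↦ [J=M].
For each subset V ⊆ X/∼, compute π^{-1}(V) ⊆ X and check whether π^{-1}(V) ∈ τ. V is open in τ_Q iff π^{-1}(V) ∈ τ.
  V = {}: π^{-1}(V) = ∅ ∈ τ ✓.
  V = {[J=M]}: π^{-1}(V) = {J, M} ∉ τ ✗.
  V = {[K=L]}: π^{-1}(V) = {K, L} ∉ τ ✗.
  V = {[J=M], [K=L]}: π^{-1}(V) = {J, K, L, M} ∈ τ ✓.
Open sets in the quotient: τ_Q = {{}, {[J=M], [K=L]}} (2 elements).


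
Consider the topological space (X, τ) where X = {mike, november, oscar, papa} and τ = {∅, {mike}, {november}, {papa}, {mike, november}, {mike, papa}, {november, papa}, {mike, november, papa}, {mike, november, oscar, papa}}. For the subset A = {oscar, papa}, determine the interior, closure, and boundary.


int(A) = {papa}, cl(A) = {oscar, papa}, ∂A = {oscar}.

Closed sets in (X, τ) are complements of opens:
  closed(X, τ) = {∅, {oscar}, {mike, oscar}, {november, oscar}, {oscar, papa}, {mike, november, oscar}, {mike, oscar, papa}, {november, oscar, papa}, {mike, november, oscar, papa}}.
int(A) = ⋃ {U ∈ τ : U ⊆ A}. Opens contained in A: ∅, {papa}.
Taking the union of these: int(A) = {papa}.
cl(A) = ⋂ {C closed : A ⊆ C}. Closed sets containing A: {oscar, papa}, {mike, oscar, papa}, {november, oscar, papa}, {mike, november, oscar, papa}.
Intersecting these: cl(A) = {oscar, papa}.
∂A = cl(A) ∖ int(A) = {oscar, papa} ∖ {papa} = {oscar}.


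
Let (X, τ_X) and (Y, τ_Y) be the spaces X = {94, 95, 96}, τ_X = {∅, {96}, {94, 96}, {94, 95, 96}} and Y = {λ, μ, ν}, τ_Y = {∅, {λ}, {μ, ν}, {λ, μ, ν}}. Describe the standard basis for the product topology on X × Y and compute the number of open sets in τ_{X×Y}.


Basis B = {∅ × ∅, {96} × {λ}, {94, 96} × {λ}, {96} × {μ, ν}, {94, 95, 96} × {λ}, {96} × {λ, μ, ν}, {94, 96} × {μ, ν}, {94, 96} × {λ, μ, ν}, {94, 95, 96} × {μ, ν}, {94, 95, 96} × {λ, μ, ν}}; |τ_{X×Y}| = 16.

Enumerate products U × V with U ∈ τ_X, V ∈ τ_Y (deduplicated):
  ∅ × ∅ = {} (∅)
  {96} × {λ} = {(96,λ)}
  {94, 96} × {λ} = {(94,λ), (96,λ)}
  {96} × {μ, ν} = {(96,μ), (96,ν)}
  {94, 95, 96} × {λ} = {(94,λ), (95,λ), (96,λ)}
  {96} × {λ, μ, ν} = {(96,λ), (96,μ), (96,ν)}
  {94, 96} × {μ, ν} = {(94,μ), (94,ν), (96,μ), (96,ν)}
  {94, 96} × {λ, μ, ν} = {(94,λ), (94,μ), (94,ν), (96,λ), (96,μ), (96,ν)}
  {94, 95, 96} × {μ, ν} = {(94,μ), (94,ν), (95,μ), (95,ν), (96,μ), (96,ν)}
  {94, 95, 96} × {λ, μ, ν} = {(94,λ), (94,μ), (94,ν), (95,λ), (95,μ), (95,ν), (96,λ), (96,μ), (96,ν)}
These 10 distinct sets form the basis B.
Close under arbitrary unions to get τ_{X×Y}; counting gives |τ_{X×Y}| = 16.


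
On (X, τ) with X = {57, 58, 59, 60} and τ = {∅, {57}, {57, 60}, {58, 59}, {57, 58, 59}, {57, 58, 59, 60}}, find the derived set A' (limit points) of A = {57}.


A' = {60}

For each x ∈ X, list the open sets U ∈ τ with x ∈ U, then check whether U ∩ (A ∖ {x}) ≠ ∅ for every such U.
  x = 57: open {57} ∋ x has {57} ∩ (A ∖ {57}) = ∅, so x is NOT a limit point.
  x = 58: open {58, 59} ∋ x has {58, 59} ∩ (A ∖ {58}) = ∅, so x is NOT a limit point.
  x = 59: open {58, 59} ∋ x has {58, 59} ∩ (A ∖ {59}) = ∅, so x is NOT a limit point.
  x = 60: opens ∋ x are {57, 60}, {57, 58, 59, 60}; each meets A ∖ {60}, so x IS a limit point.
Collecting: A' = {60}.


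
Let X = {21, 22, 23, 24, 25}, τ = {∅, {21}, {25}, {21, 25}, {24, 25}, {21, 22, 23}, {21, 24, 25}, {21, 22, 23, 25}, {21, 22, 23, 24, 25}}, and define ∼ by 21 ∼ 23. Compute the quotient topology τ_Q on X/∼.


X/∼ = {[21=23], [22], [24], [25]}; |τ_Q| = 6.

Equivalence classes: [21=23], [22], [24], [25].
Quotient map π: X → X/∼ sends 21 ↦ [21=23], 22 ↦ [22], 23 ↦ [21=23], 24 ↦ [24], 25 ↦ [25].
For each subset V ⊆ X/∼, compute π^{-1}(V) ⊆ X and check whether π^{-1}(V) ∈ τ. V is open in τ_Q iff π^{-1}(V) ∈ τ.
  V = {}: π^{-1}(V) = ∅ ∈ τ ✓.
  V = {[21=23]}: π^{-1}(V) = {21, 23} ∉ τ ✗.
  V = {[22]}: π^{-1}(V) = {22} ∉ τ ✗.
  V = {[21=23], [22]}: π^{-1}(V) = {21, 22, 23} ∈ τ ✓.
  V = {[24]}: π^{-1}(V) = {24} ∉ τ ✗.
  V = {[21=23], [24]}: π^{-1}(V) = {21, 23, 24} ∉ τ ✗.
  V = {[22], [24]}: π^{-1}(V) = {22, 24} ∉ τ ✗.
  V = {[21=23], [22], [24]}: π^{-1}(V) = {21, 22, 23, 24} ∉ τ ✗.
  V = {[25]}: π^{-1}(V) = {25} ∈ τ ✓.
  V = {[21=23], [25]}: π^{-1}(V) = {21, 23, 25} ∉ τ ✗.
  V = {[22], [25]}: π^{-1}(V) = {22, 25} ∉ τ ✗.
  V = {[21=23], [22], [25]}: π^{-1}(V) = {21, 22, 23, 25} ∈ τ ✓.
  V = {[24], [25]}: π^{-1}(V) = {24, 25} ∈ τ ✓.
  V = {[21=23], [24], [25]}: π^{-1}(V) = {21, 23, 24, 25} ∉ τ ✗.
  V = {[22], [24], [25]}: π^{-1}(V) = {22, 24, 25} ∉ τ ✗.
  V = {[21=23], [22], [24], [25]}: π^{-1}(V) = {21, 22, 23, 24, 25} ∈ τ ✓.
Open sets in the quotient: τ_Q = {{}, {[21=23], [22]}, {[25]}, {[21=23], [22], [25]}, {[24], [25]}, {[21=23], [22], [24], [25]}} (6 elements).
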